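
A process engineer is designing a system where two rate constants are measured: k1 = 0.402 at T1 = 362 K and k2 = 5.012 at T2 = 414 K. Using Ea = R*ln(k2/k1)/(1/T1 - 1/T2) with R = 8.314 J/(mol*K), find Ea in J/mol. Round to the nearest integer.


Ea = R * ln(k2/k1) / (1/T1 - 1/T2)
ln(k2/k1) = ln(5.012/0.402) = 2.5231382
1/T1 - 1/T2 = 1/362 - 1/414 = 0.000346972002
Ea = 8.314 * 2.5231382 / 0.000346972002
Ea = 60458 J/mol


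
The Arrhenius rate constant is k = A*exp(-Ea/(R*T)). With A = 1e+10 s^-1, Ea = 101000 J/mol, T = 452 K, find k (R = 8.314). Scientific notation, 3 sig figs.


k = A * exp(-Ea/(R*T))
k = 1e+10 * exp(-101000 / (8.314 * 452))
k = 1e+10 * exp(-26.876513)
k = 2.13e-02


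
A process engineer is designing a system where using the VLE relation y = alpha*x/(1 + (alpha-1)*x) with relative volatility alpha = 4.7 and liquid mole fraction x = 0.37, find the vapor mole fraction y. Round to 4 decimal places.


y = alpha*x / (1 + (alpha-1)*x)
y = 4.7*0.37 / (1 + (4.7-1)*0.37)
y = 1.739 / (1 + 1.369)
y = 1.739 / 2.369
y = 0.7341


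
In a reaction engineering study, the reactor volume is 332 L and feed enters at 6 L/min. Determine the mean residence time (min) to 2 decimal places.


tau = V / v0
tau = 332 / 6
tau = 55.33 min


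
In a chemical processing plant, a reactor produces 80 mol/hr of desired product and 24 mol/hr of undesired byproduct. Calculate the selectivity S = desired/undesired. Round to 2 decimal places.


S = desired product rate / undesired product rate
S = 80 / 24
S = 3.33


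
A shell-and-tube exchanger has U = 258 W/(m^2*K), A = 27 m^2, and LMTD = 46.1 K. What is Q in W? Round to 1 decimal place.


Q = U * A * LMTD
Q = 258 * 27 * 46.1
Q = 321132.6 W


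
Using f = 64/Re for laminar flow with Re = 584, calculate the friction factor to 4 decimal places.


f = 64 / Re
f = 64 / 584
f = 0.1096


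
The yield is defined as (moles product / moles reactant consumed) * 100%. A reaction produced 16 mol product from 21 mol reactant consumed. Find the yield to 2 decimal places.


Yield = (moles product / moles consumed) * 100%
Yield = (16 / 21) * 100
Yield = 0.7619 * 100
Yield = 76.19%


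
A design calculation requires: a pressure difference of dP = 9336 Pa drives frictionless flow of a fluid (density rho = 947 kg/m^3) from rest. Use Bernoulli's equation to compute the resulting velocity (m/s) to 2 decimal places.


v = sqrt(2*dP/rho)
v = sqrt(2*9336/947)
v = sqrt(19.717001)
v = 4.44 m/s


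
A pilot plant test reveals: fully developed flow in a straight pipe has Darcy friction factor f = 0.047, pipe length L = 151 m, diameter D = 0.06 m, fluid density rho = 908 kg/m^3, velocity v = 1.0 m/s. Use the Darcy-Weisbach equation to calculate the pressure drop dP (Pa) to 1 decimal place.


dP = f * (L/D) * (rho*v^2/2)
dP = 0.047 * (151/0.06) * (908*1.0^2/2)
L/D = 2516.66666667
rho*v^2/2 = 908*1.0/2 = 454.0
dP = 0.047 * 2516.66666667 * 454.0
dP = 53700.6 Pa


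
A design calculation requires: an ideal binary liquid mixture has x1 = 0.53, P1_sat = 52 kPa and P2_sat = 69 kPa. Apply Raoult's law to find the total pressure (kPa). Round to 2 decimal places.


P = x1*P1_sat + x2*P2_sat
x2 = 1 - x1 = 1 - 0.53 = 0.47
P = 0.53*52 + 0.47*69
P = 27.56 + 32.43
P = 59.99 kPa


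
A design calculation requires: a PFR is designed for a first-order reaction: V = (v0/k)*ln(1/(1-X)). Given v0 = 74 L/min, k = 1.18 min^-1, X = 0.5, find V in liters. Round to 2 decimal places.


V = (v0/k) * ln(1/(1-X))
V = (74/1.18) * ln(1/(1-0.5))
V = 62.711864 * ln(2.0)
V = 62.711864 * 0.693147
V = 43.47 L


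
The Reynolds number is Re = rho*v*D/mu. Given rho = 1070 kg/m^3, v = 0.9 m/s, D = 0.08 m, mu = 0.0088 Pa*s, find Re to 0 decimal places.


Re = rho * v * D / mu
Re = 1070 * 0.9 * 0.08 / 0.0088
Re = 77.04 / 0.0088
Re = 8755


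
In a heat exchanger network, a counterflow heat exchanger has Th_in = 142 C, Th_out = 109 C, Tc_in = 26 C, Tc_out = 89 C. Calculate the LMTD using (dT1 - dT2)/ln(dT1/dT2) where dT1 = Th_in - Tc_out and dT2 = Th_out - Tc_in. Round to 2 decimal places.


dT1 = Th_in - Tc_out = 142 - 89 = 53
dT2 = Th_out - Tc_in = 109 - 26 = 83
LMTD = (dT1 - dT2) / ln(dT1/dT2)
LMTD = (53 - 83) / ln(53/83)
LMTD = 66.88 K


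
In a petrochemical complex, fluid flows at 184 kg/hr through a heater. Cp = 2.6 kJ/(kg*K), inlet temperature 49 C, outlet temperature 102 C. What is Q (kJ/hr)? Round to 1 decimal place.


Q = m_dot * Cp * (T2 - T1)
Q = 184 * 2.6 * (102 - 49)
Q = 184 * 2.6 * 53
Q = 25355.2 kJ/hr


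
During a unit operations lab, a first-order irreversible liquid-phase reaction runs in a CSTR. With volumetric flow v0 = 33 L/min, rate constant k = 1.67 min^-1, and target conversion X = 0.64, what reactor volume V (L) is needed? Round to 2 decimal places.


V = v0 * X / (k * (1 - X))
V = 33 * 0.64 / (1.67 * (1 - 0.64))
V = 21.12 / (1.67 * 0.36)
V = 21.12 / 0.6012
V = 35.13 L


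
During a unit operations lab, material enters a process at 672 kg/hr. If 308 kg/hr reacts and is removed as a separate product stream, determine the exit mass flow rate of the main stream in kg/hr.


Steady-state mass balance on the main outlet: F_out = F_in - F_removed
F_out = 672 - 308
F_out = 364 kg/hr


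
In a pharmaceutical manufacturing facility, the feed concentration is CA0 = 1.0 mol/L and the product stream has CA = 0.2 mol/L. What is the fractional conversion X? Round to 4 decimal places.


X = (CA0 - CA) / CA0
X = (1.0 - 0.2) / 1.0
X = 0.8 / 1.0
X = 0.8000


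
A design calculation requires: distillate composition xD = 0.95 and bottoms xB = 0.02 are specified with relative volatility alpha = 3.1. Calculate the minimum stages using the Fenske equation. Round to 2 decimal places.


N_min = ln((xD*(1-xB))/(xB*(1-xD))) / ln(alpha)
Numerator inside ln: 0.931 / 0.001 = 931.0
ln(931.0) = 6.836259
ln(alpha) = ln(3.1) = 1.131402
N_min = 6.836259 / 1.131402 = 6.04


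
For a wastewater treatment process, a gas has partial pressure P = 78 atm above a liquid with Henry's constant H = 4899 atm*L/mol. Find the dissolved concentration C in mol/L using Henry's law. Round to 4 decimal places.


C = P / H
C = 78 / 4899
C = 0.0159 mol/L


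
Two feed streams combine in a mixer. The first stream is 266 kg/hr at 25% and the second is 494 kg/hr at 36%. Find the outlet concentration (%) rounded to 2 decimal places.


Mass balance on solute: F1*x1 + F2*x2 = F3*x3
F3 = F1 + F2 = 266 + 494 = 760 kg/hr
x3 = (F1*x1 + F2*x2)/F3
x3 = (266*0.25 + 494*0.36) / 760
x3 = 32.15%


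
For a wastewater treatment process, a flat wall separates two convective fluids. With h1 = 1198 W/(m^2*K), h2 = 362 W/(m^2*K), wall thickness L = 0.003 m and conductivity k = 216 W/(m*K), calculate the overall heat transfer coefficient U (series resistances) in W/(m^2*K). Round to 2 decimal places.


1/U = 1/h1 + L/k + 1/h2
1/U = 1/1198 + 0.003/216 + 1/362
1/U = 0.0008347245 + 1.38889e-05 + 0.0027624309
1/U = 0.0036110443
U = 276.93 W/(m^2*K)


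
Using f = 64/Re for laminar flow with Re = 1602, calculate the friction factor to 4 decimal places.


f = 64 / Re
f = 64 / 1602
f = 0.0400


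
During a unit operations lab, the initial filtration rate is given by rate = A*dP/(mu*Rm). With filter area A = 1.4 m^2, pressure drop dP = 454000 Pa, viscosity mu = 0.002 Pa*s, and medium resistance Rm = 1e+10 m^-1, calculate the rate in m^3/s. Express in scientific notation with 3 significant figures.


rate = A * dP / (mu * Rm)
rate = 1.4 * 454000 / (0.002 * 1e+10)
rate = 635600.0 / 2.000e+07
rate = 3.18e-02 m^3/s


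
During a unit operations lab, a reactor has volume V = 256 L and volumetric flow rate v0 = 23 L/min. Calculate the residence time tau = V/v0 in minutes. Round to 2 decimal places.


tau = V / v0
tau = 256 / 23
tau = 11.13 min


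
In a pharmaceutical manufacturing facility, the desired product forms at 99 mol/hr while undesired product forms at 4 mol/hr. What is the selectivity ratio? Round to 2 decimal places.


S = desired product rate / undesired product rate
S = 99 / 4
S = 24.75


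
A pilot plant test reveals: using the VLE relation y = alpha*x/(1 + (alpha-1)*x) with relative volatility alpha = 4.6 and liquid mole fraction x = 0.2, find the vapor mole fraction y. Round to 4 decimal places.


y = alpha*x / (1 + (alpha-1)*x)
y = 4.6*0.2 / (1 + (4.6-1)*0.2)
y = 0.92 / (1 + 0.72)
y = 0.92 / 1.72
y = 0.5349


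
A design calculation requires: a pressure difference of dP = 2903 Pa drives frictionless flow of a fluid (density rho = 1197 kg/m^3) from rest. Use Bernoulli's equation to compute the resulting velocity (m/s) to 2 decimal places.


v = sqrt(2*dP/rho)
v = sqrt(2*2903/1197)
v = sqrt(4.850459)
v = 2.20 m/s


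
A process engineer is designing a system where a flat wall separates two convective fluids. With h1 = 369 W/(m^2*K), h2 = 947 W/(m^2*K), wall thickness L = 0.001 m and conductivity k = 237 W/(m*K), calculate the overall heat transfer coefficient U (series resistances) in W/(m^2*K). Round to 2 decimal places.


1/U = 1/h1 + L/k + 1/h2
1/U = 1/369 + 0.001/237 + 1/947
1/U = 0.0027100271 + 4.2194e-06 + 0.0010559662
1/U = 0.0037702127
U = 265.24 W/(m^2*K)


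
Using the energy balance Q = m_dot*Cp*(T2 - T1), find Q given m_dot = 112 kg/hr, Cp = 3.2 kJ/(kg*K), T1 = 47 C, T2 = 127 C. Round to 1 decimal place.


Q = m_dot * Cp * (T2 - T1)
Q = 112 * 3.2 * (127 - 47)
Q = 112 * 3.2 * 80
Q = 28672.0 kJ/hr


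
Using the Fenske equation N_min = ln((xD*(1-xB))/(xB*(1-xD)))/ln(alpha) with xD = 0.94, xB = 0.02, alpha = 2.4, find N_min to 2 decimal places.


N_min = ln((xD*(1-xB))/(xB*(1-xD))) / ln(alpha)
Numerator inside ln: 0.9212 / 0.0012 = 767.666667
ln(767.666667) = 6.643356
ln(alpha) = ln(2.4) = 0.875469
N_min = 6.643356 / 0.875469 = 7.59


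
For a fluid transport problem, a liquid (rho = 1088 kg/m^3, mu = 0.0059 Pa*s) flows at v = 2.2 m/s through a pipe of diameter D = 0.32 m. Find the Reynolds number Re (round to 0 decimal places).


Re = rho * v * D / mu
Re = 1088 * 2.2 * 0.32 / 0.0059
Re = 765.952 / 0.0059
Re = 129822


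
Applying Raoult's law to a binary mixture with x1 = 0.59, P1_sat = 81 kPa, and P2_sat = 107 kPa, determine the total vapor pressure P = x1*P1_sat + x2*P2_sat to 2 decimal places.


P = x1*P1_sat + x2*P2_sat
x2 = 1 - x1 = 1 - 0.59 = 0.41
P = 0.59*81 + 0.41*107
P = 47.79 + 43.87
P = 91.66 kPa


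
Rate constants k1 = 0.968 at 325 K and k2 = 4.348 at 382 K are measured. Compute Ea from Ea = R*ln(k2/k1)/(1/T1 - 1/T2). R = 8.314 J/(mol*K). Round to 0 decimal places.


Ea = R * ln(k2/k1) / (1/T1 - 1/T2)
ln(k2/k1) = ln(4.348/0.968) = 1.5022392
1/T1 - 1/T2 = 1/325 - 1/382 = 0.00045912203
Ea = 8.314 * 1.5022392 / 0.00045912203
Ea = 27203 J/mol


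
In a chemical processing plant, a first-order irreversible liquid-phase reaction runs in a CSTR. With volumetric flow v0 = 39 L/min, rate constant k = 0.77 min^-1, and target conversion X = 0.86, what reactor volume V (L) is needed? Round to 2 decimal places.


V = v0 * X / (k * (1 - X))
V = 39 * 0.86 / (0.77 * (1 - 0.86))
V = 33.54 / (0.77 * 0.14)
V = 33.54 / 0.1078
V = 311.13 L


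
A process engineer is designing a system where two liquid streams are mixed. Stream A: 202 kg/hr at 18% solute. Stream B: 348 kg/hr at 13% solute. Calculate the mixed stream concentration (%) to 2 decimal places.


Mass balance on solute: F1*x1 + F2*x2 = F3*x3
F3 = F1 + F2 = 202 + 348 = 550 kg/hr
x3 = (F1*x1 + F2*x2)/F3
x3 = (202*0.18 + 348*0.13) / 550
x3 = 14.84%


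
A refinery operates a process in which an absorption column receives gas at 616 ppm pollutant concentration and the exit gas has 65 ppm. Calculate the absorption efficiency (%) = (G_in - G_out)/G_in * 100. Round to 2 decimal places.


Efficiency = (G_in - G_out) / G_in * 100%
Efficiency = (616 - 65) / 616 * 100
Efficiency = 551 / 616 * 100
Efficiency = 89.45%


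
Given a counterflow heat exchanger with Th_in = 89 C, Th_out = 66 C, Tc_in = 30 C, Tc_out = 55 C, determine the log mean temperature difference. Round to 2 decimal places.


dT1 = Th_in - Tc_out = 89 - 55 = 34
dT2 = Th_out - Tc_in = 66 - 30 = 36
LMTD = (dT1 - dT2) / ln(dT1/dT2)
LMTD = (34 - 36) / ln(34/36)
LMTD = 34.99 K


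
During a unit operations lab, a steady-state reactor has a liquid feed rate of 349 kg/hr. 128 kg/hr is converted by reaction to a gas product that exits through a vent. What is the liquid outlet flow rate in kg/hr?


Steady-state mass balance on the main outlet: F_out = F_in - F_removed
F_out = 349 - 128
F_out = 221 kg/hr


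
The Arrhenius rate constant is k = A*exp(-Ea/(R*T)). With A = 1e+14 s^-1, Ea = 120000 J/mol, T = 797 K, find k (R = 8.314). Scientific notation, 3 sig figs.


k = A * exp(-Ea/(R*T))
k = 1e+14 * exp(-120000 / (8.314 * 797))
k = 1e+14 * exp(-18.109769)
k = 1.36e+06


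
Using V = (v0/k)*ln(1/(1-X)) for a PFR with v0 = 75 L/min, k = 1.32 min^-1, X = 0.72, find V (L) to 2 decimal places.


V = (v0/k) * ln(1/(1-X))
V = (75/1.32) * ln(1/(1-0.72))
V = 56.818182 * ln(3.571429)
V = 56.818182 * 1.272966
V = 72.33 L


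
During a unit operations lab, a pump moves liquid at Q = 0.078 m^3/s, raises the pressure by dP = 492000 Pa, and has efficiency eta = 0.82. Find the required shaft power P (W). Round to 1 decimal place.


P = Q * dP / eta
P = 0.078 * 492000 / 0.82
P = 38376.0 / 0.82
P = 46800.0 W


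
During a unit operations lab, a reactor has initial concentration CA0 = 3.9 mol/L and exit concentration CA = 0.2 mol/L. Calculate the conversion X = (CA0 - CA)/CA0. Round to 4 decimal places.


X = (CA0 - CA) / CA0
X = (3.9 - 0.2) / 3.9
X = 3.7 / 3.9
X = 0.9487


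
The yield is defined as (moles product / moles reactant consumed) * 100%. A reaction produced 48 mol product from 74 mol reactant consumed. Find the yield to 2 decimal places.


Yield = (moles product / moles consumed) * 100%
Yield = (48 / 74) * 100
Yield = 0.6486 * 100
Yield = 64.86%


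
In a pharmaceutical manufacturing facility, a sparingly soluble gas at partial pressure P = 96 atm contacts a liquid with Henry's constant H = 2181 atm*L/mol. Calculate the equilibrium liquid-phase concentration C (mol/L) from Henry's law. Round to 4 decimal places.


C = P / H
C = 96 / 2181
C = 0.0440 mol/L


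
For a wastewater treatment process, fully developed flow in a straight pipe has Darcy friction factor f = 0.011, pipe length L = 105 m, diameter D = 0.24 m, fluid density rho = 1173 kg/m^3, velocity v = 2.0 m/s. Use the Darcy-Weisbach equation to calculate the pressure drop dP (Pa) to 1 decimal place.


dP = f * (L/D) * (rho*v^2/2)
dP = 0.011 * (105/0.24) * (1173*2.0^2/2)
L/D = 437.5
rho*v^2/2 = 1173*4.0/2 = 2346.0
dP = 0.011 * 437.5 * 2346.0
dP = 11290.1 Pa


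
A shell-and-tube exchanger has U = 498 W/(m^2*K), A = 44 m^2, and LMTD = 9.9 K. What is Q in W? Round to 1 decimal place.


Q = U * A * LMTD
Q = 498 * 44 * 9.9
Q = 216928.8 W


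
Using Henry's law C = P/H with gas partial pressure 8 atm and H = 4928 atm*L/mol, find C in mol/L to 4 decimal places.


C = P / H
C = 8 / 4928
C = 0.0016 mol/L


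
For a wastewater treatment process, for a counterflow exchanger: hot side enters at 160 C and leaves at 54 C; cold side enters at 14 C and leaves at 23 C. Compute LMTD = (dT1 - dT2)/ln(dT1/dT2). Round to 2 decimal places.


dT1 = Th_in - Tc_out = 160 - 23 = 137
dT2 = Th_out - Tc_in = 54 - 14 = 40
LMTD = (dT1 - dT2) / ln(dT1/dT2)
LMTD = (137 - 40) / ln(137/40)
LMTD = 78.79 K


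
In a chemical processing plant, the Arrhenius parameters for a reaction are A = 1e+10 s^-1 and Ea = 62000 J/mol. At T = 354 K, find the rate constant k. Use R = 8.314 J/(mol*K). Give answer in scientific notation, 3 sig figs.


k = A * exp(-Ea/(R*T))
k = 1e+10 * exp(-62000 / (8.314 * 354))
k = 1e+10 * exp(-21.065822)
k = 7.10e+00


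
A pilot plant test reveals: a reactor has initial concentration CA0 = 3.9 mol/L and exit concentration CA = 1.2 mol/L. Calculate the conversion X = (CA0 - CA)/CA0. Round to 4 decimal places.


X = (CA0 - CA) / CA0
X = (3.9 - 1.2) / 3.9
X = 2.7 / 3.9
X = 0.6923


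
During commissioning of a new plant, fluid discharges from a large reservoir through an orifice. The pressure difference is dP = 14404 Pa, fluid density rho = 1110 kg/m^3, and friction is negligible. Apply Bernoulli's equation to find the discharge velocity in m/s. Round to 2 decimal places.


v = sqrt(2*dP/rho)
v = sqrt(2*14404/1110)
v = sqrt(25.953153)
v = 5.09 m/s


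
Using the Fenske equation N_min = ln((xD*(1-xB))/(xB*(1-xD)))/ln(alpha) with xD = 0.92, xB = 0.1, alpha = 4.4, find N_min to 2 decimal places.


N_min = ln((xD*(1-xB))/(xB*(1-xD))) / ln(alpha)
Numerator inside ln: 0.828 / 0.008 = 103.5
ln(103.5) = 4.639572
ln(alpha) = ln(4.4) = 1.481605
N_min = 4.639572 / 1.481605 = 3.13


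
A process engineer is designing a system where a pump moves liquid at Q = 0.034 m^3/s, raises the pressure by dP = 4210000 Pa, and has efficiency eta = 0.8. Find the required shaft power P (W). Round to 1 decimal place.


P = Q * dP / eta
P = 0.034 * 4210000 / 0.8
P = 143140.0 / 0.8
P = 178925.0 W


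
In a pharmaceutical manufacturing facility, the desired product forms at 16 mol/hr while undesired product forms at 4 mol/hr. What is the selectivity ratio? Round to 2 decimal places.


S = desired product rate / undesired product rate
S = 16 / 4
S = 4.00


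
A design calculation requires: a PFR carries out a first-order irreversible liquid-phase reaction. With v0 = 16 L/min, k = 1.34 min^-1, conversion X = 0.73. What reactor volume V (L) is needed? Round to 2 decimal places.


V = (v0/k) * ln(1/(1-X))
V = (16/1.34) * ln(1/(1-0.73))
V = 11.940299 * ln(3.703704)
V = 11.940299 * 1.309333
V = 15.63 L


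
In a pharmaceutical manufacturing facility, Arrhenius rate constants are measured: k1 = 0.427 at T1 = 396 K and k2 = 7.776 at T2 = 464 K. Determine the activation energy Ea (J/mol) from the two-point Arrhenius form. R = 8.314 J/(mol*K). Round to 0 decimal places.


Ea = R * ln(k2/k1) / (1/T1 - 1/T2)
ln(k2/k1) = ln(7.776/0.427) = 2.9020133
1/T1 - 1/T2 = 1/396 - 1/464 = 0.000370080111
Ea = 8.314 * 2.9020133 / 0.000370080111
Ea = 65195 J/mol


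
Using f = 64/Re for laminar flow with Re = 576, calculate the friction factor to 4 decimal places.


f = 64 / Re
f = 64 / 576
f = 0.1111


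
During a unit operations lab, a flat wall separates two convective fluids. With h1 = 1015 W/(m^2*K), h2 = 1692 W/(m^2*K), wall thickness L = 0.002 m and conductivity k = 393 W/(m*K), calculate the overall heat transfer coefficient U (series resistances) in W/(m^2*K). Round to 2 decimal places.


1/U = 1/h1 + L/k + 1/h2
1/U = 1/1015 + 0.002/393 + 1/1692
1/U = 0.0009852217 + 5.0891e-06 + 0.0005910165
1/U = 0.0015813273
U = 632.38 W/(m^2*K)


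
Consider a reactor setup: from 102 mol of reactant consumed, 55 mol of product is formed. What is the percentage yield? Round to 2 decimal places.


Yield = (moles product / moles consumed) * 100%
Yield = (55 / 102) * 100
Yield = 0.5392 * 100
Yield = 53.92%


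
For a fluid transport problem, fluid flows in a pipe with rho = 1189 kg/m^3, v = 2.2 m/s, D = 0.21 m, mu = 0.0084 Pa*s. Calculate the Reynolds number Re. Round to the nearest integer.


Re = rho * v * D / mu
Re = 1189 * 2.2 * 0.21 / 0.0084
Re = 549.318 / 0.0084
Re = 65395


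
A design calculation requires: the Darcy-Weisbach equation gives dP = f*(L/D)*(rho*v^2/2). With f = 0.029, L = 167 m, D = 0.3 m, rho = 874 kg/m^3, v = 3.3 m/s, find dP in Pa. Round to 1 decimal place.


dP = f * (L/D) * (rho*v^2/2)
dP = 0.029 * (167/0.3) * (874*3.3^2/2)
L/D = 556.66666667
rho*v^2/2 = 874*10.89/2 = 4758.93
dP = 0.029 * 556.66666667 * 4758.93
dP = 76825.0 Pa


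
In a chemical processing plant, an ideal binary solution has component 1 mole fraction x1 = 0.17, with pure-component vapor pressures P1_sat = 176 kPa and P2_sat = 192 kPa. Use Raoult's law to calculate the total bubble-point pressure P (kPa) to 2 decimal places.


P = x1*P1_sat + x2*P2_sat
x2 = 1 - x1 = 1 - 0.17 = 0.83
P = 0.17*176 + 0.83*192
P = 29.92 + 159.36
P = 189.28 kPa


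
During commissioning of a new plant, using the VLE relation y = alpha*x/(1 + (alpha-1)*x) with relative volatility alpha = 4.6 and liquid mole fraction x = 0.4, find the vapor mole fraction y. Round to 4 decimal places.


y = alpha*x / (1 + (alpha-1)*x)
y = 4.6*0.4 / (1 + (4.6-1)*0.4)
y = 1.84 / (1 + 1.44)
y = 1.84 / 2.44
y = 0.7541


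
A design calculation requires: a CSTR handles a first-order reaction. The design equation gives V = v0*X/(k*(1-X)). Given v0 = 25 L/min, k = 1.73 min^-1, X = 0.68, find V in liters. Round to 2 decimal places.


V = v0 * X / (k * (1 - X))
V = 25 * 0.68 / (1.73 * (1 - 0.68))
V = 17.0 / (1.73 * 0.32)
V = 17.0 / 0.5536
V = 30.71 L


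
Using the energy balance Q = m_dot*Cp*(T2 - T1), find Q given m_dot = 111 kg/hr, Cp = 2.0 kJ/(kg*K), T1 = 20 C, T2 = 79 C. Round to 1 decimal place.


Q = m_dot * Cp * (T2 - T1)
Q = 111 * 2.0 * (79 - 20)
Q = 111 * 2.0 * 59
Q = 13098.0 kJ/hr


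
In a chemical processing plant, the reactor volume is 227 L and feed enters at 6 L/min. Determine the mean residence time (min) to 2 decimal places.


tau = V / v0
tau = 227 / 6
tau = 37.83 min


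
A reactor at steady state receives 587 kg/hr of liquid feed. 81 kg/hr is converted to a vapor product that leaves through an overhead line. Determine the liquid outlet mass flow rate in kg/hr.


Steady-state mass balance on the main outlet: F_out = F_in - F_removed
F_out = 587 - 81
F_out = 506 kg/hr


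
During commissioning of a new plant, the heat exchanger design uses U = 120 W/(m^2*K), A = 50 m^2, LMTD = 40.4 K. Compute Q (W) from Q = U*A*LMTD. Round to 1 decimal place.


Q = U * A * LMTD
Q = 120 * 50 * 40.4
Q = 242400.0 W


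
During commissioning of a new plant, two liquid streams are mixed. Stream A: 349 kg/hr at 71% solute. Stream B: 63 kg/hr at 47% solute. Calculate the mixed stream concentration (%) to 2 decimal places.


Mass balance on solute: F1*x1 + F2*x2 = F3*x3
F3 = F1 + F2 = 349 + 63 = 412 kg/hr
x3 = (F1*x1 + F2*x2)/F3
x3 = (349*0.71 + 63*0.47) / 412
x3 = 67.33%


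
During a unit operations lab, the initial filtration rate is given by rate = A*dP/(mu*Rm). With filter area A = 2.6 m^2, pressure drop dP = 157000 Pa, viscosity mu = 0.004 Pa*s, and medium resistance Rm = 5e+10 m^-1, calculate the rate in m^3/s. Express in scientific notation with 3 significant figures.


rate = A * dP / (mu * Rm)
rate = 2.6 * 157000 / (0.004 * 5e+10)
rate = 408200.0 / 2.000e+08
rate = 2.04e-03 m^3/s


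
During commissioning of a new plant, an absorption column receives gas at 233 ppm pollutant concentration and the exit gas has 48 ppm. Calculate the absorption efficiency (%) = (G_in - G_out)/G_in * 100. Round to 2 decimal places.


Efficiency = (G_in - G_out) / G_in * 100%
Efficiency = (233 - 48) / 233 * 100
Efficiency = 185 / 233 * 100
Efficiency = 79.40%


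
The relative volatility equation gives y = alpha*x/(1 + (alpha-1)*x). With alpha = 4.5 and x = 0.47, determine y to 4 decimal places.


y = alpha*x / (1 + (alpha-1)*x)
y = 4.5*0.47 / (1 + (4.5-1)*0.47)
y = 2.115 / (1 + 1.645)
y = 2.115 / 2.645
y = 0.7996


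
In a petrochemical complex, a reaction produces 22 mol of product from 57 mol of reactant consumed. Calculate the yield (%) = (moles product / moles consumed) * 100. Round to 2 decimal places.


Yield = (moles product / moles consumed) * 100%
Yield = (22 / 57) * 100
Yield = 0.386 * 100
Yield = 38.60%


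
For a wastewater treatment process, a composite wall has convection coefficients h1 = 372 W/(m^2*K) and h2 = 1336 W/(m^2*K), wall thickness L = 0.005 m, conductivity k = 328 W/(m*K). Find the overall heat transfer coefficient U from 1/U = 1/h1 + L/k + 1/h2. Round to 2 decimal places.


1/U = 1/h1 + L/k + 1/h2
1/U = 1/372 + 0.005/328 + 1/1336
1/U = 0.002688172 + 1.52439e-05 + 0.000748503
1/U = 0.0034519189
U = 289.69 W/(m^2*K)


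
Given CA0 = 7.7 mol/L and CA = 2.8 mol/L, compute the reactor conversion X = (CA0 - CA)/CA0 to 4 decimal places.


X = (CA0 - CA) / CA0
X = (7.7 - 2.8) / 7.7
X = 4.9 / 7.7
X = 0.6364


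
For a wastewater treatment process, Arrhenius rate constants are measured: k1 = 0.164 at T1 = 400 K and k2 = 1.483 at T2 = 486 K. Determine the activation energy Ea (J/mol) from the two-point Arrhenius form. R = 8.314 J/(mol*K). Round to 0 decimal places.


Ea = R * ln(k2/k1) / (1/T1 - 1/T2)
ln(k2/k1) = ln(1.483/0.164) = 2.2019559
1/T1 - 1/T2 = 1/400 - 1/486 = 0.000442386831
Ea = 8.314 * 2.2019559 / 0.000442386831
Ea = 41382 J/mol


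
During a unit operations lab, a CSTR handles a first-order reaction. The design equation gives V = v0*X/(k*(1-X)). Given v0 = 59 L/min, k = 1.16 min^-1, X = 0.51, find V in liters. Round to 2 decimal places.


V = v0 * X / (k * (1 - X))
V = 59 * 0.51 / (1.16 * (1 - 0.51))
V = 30.09 / (1.16 * 0.49)
V = 30.09 / 0.5684
V = 52.94 L


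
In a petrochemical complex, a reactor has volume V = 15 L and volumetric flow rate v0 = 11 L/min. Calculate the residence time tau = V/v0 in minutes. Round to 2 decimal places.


tau = V / v0
tau = 15 / 11
tau = 1.36 min


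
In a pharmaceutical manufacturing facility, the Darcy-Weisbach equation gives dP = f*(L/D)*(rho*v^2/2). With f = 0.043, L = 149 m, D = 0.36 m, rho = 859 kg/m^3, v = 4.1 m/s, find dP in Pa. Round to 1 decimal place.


dP = f * (L/D) * (rho*v^2/2)
dP = 0.043 * (149/0.36) * (859*4.1^2/2)
L/D = 413.88888889
rho*v^2/2 = 859*16.81/2 = 7219.895
dP = 0.043 * 413.88888889 * 7219.895
dP = 128494.1 Pa


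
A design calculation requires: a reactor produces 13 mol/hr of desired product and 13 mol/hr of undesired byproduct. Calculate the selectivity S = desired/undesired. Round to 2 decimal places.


S = desired product rate / undesired product rate
S = 13 / 13
S = 1.00


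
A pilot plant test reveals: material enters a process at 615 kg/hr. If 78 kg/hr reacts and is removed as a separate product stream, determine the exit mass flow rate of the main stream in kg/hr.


Steady-state mass balance on the main outlet: F_out = F_in - F_removed
F_out = 615 - 78
F_out = 537 kg/hr


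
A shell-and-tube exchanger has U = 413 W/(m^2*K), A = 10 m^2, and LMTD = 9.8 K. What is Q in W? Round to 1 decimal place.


Q = U * A * LMTD
Q = 413 * 10 * 9.8
Q = 40474.0 W


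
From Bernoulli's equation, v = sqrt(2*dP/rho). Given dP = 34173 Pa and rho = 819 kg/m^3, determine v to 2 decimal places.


v = sqrt(2*dP/rho)
v = sqrt(2*34173/819)
v = sqrt(83.450549)
v = 9.14 m/s


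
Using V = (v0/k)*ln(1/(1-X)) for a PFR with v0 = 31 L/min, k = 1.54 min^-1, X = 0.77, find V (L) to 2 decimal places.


V = (v0/k) * ln(1/(1-X))
V = (31/1.54) * ln(1/(1-0.77))
V = 20.12987 * ln(4.347826)
V = 20.12987 * 1.469676
V = 29.58 L


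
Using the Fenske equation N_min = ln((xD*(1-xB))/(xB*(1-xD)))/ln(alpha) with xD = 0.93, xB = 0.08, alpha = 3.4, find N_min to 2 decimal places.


N_min = ln((xD*(1-xB))/(xB*(1-xD))) / ln(alpha)
Numerator inside ln: 0.8556 / 0.0056 = 152.785714
ln(152.785714) = 5.029036
ln(alpha) = ln(3.4) = 1.223775
N_min = 5.029036 / 1.223775 = 4.11


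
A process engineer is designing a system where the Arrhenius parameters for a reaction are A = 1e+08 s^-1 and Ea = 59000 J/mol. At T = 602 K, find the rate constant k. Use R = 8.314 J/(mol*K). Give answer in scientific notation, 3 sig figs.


k = A * exp(-Ea/(R*T))
k = 1e+08 * exp(-59000 / (8.314 * 602))
k = 1e+08 * exp(-11.788146)
k = 7.59e+02


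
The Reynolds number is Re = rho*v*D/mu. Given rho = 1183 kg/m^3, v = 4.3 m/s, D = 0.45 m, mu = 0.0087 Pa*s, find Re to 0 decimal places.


Re = rho * v * D / mu
Re = 1183 * 4.3 * 0.45 / 0.0087
Re = 2289.105 / 0.0087
Re = 263116


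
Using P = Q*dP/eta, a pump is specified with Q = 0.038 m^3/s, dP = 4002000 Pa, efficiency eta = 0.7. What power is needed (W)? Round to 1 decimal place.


P = Q * dP / eta
P = 0.038 * 4002000 / 0.7
P = 152076.0 / 0.7
P = 217251.4 W


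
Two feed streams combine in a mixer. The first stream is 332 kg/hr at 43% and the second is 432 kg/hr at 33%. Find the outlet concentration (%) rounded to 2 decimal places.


Mass balance on solute: F1*x1 + F2*x2 = F3*x3
F3 = F1 + F2 = 332 + 432 = 764 kg/hr
x3 = (F1*x1 + F2*x2)/F3
x3 = (332*0.43 + 432*0.33) / 764
x3 = 37.35%


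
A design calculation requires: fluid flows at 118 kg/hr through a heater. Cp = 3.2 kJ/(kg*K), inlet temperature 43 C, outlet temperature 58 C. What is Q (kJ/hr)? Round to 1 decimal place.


Q = m_dot * Cp * (T2 - T1)
Q = 118 * 3.2 * (58 - 43)
Q = 118 * 3.2 * 15
Q = 5664.0 kJ/hr


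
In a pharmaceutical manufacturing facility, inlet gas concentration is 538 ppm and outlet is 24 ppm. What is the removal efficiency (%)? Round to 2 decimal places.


Efficiency = (G_in - G_out) / G_in * 100%
Efficiency = (538 - 24) / 538 * 100
Efficiency = 514 / 538 * 100
Efficiency = 95.54%


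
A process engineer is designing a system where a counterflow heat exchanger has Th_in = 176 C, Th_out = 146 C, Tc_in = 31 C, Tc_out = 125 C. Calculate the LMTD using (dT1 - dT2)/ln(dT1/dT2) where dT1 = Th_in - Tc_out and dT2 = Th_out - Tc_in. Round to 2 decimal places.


dT1 = Th_in - Tc_out = 176 - 125 = 51
dT2 = Th_out - Tc_in = 146 - 31 = 115
LMTD = (dT1 - dT2) / ln(dT1/dT2)
LMTD = (51 - 115) / ln(51/115)
LMTD = 78.71 K


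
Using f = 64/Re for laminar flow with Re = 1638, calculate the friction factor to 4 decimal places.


f = 64 / Re
f = 64 / 1638
f = 0.0391


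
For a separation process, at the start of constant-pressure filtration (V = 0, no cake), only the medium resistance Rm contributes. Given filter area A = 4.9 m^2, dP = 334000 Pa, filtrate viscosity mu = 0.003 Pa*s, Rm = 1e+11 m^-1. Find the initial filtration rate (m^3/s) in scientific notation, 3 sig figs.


rate = A * dP / (mu * Rm)
rate = 4.9 * 334000 / (0.003 * 1e+11)
rate = 1636600.0 / 3.000e+08
rate = 5.46e-03 m^3/s


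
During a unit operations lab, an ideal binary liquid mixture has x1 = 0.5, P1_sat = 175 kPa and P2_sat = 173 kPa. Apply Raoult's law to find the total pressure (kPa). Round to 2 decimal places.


P = x1*P1_sat + x2*P2_sat
x2 = 1 - x1 = 1 - 0.5 = 0.5
P = 0.5*175 + 0.5*173
P = 87.5 + 86.5
P = 174.00 kPa


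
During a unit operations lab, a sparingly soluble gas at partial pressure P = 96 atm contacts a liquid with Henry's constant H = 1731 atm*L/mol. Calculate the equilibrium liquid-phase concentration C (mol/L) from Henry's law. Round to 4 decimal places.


C = P / H
C = 96 / 1731
C = 0.0555 mol/L


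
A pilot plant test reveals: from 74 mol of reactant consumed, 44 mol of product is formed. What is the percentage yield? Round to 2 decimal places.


Yield = (moles product / moles consumed) * 100%
Yield = (44 / 74) * 100
Yield = 0.5946 * 100
Yield = 59.46%


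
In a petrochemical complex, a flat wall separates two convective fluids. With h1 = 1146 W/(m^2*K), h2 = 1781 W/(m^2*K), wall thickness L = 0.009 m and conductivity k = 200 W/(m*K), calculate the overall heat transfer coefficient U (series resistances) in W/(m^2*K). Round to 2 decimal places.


1/U = 1/h1 + L/k + 1/h2
1/U = 1/1146 + 0.009/200 + 1/1781
1/U = 0.0008726003 + 4.5e-05 + 0.0005614823
1/U = 0.0014790826
U = 676.09 W/(m^2*K)


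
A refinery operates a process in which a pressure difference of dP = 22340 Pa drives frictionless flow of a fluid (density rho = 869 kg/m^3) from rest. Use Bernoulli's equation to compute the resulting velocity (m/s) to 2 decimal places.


v = sqrt(2*dP/rho)
v = sqrt(2*22340/869)
v = sqrt(51.41542)
v = 7.17 m/s


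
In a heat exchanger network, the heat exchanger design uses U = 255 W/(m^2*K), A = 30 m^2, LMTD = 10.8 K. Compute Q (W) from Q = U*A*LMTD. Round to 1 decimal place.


Q = U * A * LMTD
Q = 255 * 30 * 10.8
Q = 82620.0 W


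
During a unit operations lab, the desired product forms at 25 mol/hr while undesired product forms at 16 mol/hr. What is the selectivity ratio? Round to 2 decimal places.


S = desired product rate / undesired product rate
S = 25 / 16
S = 1.56


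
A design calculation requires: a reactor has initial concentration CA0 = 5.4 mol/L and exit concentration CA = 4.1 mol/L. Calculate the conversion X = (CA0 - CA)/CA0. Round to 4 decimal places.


X = (CA0 - CA) / CA0
X = (5.4 - 4.1) / 5.4
X = 1.3 / 5.4
X = 0.2407


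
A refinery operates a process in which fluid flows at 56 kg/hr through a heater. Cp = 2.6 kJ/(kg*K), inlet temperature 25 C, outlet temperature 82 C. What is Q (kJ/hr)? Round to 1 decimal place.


Q = m_dot * Cp * (T2 - T1)
Q = 56 * 2.6 * (82 - 25)
Q = 56 * 2.6 * 57
Q = 8299.2 kJ/hr


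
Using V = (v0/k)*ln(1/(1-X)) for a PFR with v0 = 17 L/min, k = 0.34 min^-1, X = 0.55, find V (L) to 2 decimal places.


V = (v0/k) * ln(1/(1-X))
V = (17/0.34) * ln(1/(1-0.55))
V = 50.0 * ln(2.222222)
V = 50.0 * 0.798508
V = 39.93 L


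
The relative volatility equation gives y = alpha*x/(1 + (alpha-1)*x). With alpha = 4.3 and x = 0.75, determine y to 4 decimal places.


y = alpha*x / (1 + (alpha-1)*x)
y = 4.3*0.75 / (1 + (4.3-1)*0.75)
y = 3.225 / (1 + 2.475)
y = 3.225 / 3.475
y = 0.9281


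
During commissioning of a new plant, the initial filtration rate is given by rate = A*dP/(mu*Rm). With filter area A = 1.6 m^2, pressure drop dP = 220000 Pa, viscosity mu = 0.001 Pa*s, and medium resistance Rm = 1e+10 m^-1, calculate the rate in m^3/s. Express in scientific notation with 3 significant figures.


rate = A * dP / (mu * Rm)
rate = 1.6 * 220000 / (0.001 * 1e+10)
rate = 352000.0 / 1.000e+07
rate = 3.52e-02 m^3/s


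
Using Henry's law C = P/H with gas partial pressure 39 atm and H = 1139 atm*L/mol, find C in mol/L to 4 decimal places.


C = P / H
C = 39 / 1139
C = 0.0342 mol/L


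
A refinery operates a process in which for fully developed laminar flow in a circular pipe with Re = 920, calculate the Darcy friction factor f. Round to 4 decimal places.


f = 64 / Re
f = 64 / 920
f = 0.0696


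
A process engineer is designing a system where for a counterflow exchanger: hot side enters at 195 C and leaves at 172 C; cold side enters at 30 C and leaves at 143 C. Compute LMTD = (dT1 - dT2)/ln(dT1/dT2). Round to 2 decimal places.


dT1 = Th_in - Tc_out = 195 - 143 = 52
dT2 = Th_out - Tc_in = 172 - 30 = 142
LMTD = (dT1 - dT2) / ln(dT1/dT2)
LMTD = (52 - 142) / ln(52/142)
LMTD = 89.59 K


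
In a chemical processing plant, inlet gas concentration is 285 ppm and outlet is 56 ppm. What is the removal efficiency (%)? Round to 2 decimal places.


Efficiency = (G_in - G_out) / G_in * 100%
Efficiency = (285 - 56) / 285 * 100
Efficiency = 229 / 285 * 100
Efficiency = 80.35%


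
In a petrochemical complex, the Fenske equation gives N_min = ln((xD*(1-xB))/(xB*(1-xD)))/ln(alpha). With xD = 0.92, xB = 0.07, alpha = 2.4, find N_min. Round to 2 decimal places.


N_min = ln((xD*(1-xB))/(xB*(1-xD))) / ln(alpha)
Numerator inside ln: 0.8556 / 0.0056 = 152.785714
ln(152.785714) = 5.029036
ln(alpha) = ln(2.4) = 0.875469
N_min = 5.029036 / 0.875469 = 5.74


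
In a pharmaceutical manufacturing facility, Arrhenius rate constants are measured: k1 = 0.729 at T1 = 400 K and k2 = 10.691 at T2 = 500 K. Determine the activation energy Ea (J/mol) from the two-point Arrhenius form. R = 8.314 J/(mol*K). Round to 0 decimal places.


Ea = R * ln(k2/k1) / (1/T1 - 1/T2)
ln(k2/k1) = ln(10.691/0.729) = 2.6854838
1/T1 - 1/T2 = 1/400 - 1/500 = 0.0005
Ea = 8.314 * 2.6854838 / 0.0005
Ea = 44654 J/mol


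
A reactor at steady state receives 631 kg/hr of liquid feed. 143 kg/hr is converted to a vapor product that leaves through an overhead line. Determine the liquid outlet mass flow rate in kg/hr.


Steady-state mass balance on the main outlet: F_out = F_in - F_removed
F_out = 631 - 143
F_out = 488 kg/hr


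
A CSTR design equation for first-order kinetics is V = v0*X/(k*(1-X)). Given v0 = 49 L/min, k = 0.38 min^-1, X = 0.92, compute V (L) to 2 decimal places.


V = v0 * X / (k * (1 - X))
V = 49 * 0.92 / (0.38 * (1 - 0.92))
V = 45.08 / (0.38 * 0.08)
V = 45.08 / 0.0304
V = 1482.89 L


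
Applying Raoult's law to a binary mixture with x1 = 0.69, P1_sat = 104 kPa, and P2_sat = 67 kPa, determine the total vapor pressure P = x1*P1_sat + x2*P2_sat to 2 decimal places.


P = x1*P1_sat + x2*P2_sat
x2 = 1 - x1 = 1 - 0.69 = 0.31
P = 0.69*104 + 0.31*67
P = 71.76 + 20.77
P = 92.53 kPa


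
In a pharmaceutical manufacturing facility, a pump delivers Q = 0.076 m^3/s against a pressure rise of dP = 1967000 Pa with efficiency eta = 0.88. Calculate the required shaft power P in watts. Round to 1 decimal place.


P = Q * dP / eta
P = 0.076 * 1967000 / 0.88
P = 149492.0 / 0.88
P = 169877.3 W


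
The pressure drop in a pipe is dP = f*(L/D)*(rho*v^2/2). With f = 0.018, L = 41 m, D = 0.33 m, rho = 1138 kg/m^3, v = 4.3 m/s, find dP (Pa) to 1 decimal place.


dP = f * (L/D) * (rho*v^2/2)
dP = 0.018 * (41/0.33) * (1138*4.3^2/2)
L/D = 124.24242424
rho*v^2/2 = 1138*18.49/2 = 10520.81
dP = 0.018 * 124.24242424 * 10520.81
dP = 23528.4 Pa


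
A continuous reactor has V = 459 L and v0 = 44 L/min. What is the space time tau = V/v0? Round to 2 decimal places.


tau = V / v0
tau = 459 / 44
tau = 10.43 min


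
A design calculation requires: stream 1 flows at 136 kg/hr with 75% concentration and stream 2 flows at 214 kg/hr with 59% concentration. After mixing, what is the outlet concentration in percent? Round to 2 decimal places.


Mass balance on solute: F1*x1 + F2*x2 = F3*x3
F3 = F1 + F2 = 136 + 214 = 350 kg/hr
x3 = (F1*x1 + F2*x2)/F3
x3 = (136*0.75 + 214*0.59) / 350
x3 = 65.22%


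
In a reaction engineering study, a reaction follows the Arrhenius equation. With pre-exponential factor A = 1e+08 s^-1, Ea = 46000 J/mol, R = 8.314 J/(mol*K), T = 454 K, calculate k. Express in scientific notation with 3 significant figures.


k = A * exp(-Ea/(R*T))
k = 1e+08 * exp(-46000 / (8.314 * 454))
k = 1e+08 * exp(-12.186864)
k = 5.10e+02


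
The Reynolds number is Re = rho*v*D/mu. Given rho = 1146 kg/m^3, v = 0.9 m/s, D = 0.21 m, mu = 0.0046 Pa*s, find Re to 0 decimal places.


Re = rho * v * D / mu
Re = 1146 * 0.9 * 0.21 / 0.0046
Re = 216.594 / 0.0046
Re = 47086


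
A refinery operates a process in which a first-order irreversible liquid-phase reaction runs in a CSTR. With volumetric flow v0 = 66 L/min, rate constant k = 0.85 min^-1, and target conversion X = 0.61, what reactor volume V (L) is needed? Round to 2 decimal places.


V = v0 * X / (k * (1 - X))
V = 66 * 0.61 / (0.85 * (1 - 0.61))
V = 40.26 / (0.85 * 0.39)
V = 40.26 / 0.3315
V = 121.45 L


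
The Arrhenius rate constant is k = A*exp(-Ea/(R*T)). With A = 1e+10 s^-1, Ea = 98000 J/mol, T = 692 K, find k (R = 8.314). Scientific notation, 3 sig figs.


k = A * exp(-Ea/(R*T))
k = 1e+10 * exp(-98000 / (8.314 * 692))
k = 1e+10 * exp(-17.033738)
k = 4.00e+02


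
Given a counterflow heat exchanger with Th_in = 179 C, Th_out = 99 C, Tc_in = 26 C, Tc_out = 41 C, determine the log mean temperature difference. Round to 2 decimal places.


dT1 = Th_in - Tc_out = 179 - 41 = 138
dT2 = Th_out - Tc_in = 99 - 26 = 73
LMTD = (dT1 - dT2) / ln(dT1/dT2)
LMTD = (138 - 73) / ln(138/73)
LMTD = 102.07 K


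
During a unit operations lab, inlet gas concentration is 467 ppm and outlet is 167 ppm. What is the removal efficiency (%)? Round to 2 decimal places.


Efficiency = (G_in - G_out) / G_in * 100%
Efficiency = (467 - 167) / 467 * 100
Efficiency = 300 / 467 * 100
Efficiency = 64.24%


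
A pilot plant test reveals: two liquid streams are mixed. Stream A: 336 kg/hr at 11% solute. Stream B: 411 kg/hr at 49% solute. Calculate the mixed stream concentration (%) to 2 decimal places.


Mass balance on solute: F1*x1 + F2*x2 = F3*x3
F3 = F1 + F2 = 336 + 411 = 747 kg/hr
x3 = (F1*x1 + F2*x2)/F3
x3 = (336*0.11 + 411*0.49) / 747
x3 = 31.91%


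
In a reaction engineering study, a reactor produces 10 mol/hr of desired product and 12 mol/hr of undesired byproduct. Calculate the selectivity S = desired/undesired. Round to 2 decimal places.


S = desired product rate / undesired product rate
S = 10 / 12
S = 0.83
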